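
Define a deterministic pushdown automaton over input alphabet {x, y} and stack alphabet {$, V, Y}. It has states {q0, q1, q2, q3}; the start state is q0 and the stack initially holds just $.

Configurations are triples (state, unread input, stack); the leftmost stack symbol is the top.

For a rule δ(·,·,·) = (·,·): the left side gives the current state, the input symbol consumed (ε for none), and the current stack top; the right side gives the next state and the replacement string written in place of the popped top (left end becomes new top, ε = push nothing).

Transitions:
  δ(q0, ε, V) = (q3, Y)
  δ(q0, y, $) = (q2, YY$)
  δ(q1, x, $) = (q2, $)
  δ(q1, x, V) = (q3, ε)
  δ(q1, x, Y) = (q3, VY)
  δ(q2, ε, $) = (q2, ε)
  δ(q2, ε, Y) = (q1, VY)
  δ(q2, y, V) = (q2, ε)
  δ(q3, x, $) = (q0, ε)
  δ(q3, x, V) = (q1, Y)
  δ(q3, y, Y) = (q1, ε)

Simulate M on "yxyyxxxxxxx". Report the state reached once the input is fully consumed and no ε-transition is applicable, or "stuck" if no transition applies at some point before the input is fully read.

(q0, yxyyxxxxxxx, $)
  read y, top $: go to q2, push YY$ → (q2, xyyxxxxxxx, YY$)
  ε-move, top Y: go to q1, push VY → (q1, xyyxxxxxxx, VYY$)
  read x, top V: go to q3, push ε → (q3, yyxxxxxxx, YY$)
  read y, top Y: go to q1, push ε → (q1, yxxxxxxx, Y$)
No transition for (q1, y, top Y); M blocks with input yxxxxxxx remaining.

stuck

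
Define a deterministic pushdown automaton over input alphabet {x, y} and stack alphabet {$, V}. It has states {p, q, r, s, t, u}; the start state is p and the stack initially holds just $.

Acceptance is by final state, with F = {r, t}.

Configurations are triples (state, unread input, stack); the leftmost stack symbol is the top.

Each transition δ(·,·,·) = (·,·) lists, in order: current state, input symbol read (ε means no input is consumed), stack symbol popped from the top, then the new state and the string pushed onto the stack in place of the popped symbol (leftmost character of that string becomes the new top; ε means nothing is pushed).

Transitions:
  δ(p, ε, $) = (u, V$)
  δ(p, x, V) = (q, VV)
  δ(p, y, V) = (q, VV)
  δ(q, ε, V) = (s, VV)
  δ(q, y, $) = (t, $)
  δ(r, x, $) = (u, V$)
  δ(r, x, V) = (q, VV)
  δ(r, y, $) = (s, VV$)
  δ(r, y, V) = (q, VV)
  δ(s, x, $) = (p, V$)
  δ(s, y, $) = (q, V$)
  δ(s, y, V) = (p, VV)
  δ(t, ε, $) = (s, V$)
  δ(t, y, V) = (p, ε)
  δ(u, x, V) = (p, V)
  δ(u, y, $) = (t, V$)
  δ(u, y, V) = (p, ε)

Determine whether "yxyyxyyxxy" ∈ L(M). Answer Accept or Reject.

Reject

(p, yxyyxyyxxy, $) ⊢ (u, yxyyxyyxxy, V$) ⊢ (p, xyyxyyxxy, $) ⊢ (u, xyyxyyxxy, V$) ⊢ (p, yyxyyxxy, V$) ⊢ (q, yxyyxxy, VV$) ⊢ (s, yxyyxxy, VVV$) ⊢ (p, xyyxxy, VVVV$) ⊢ (q, yyxxy, VVVVV$) ⊢ (s, yyxxy, VVVVVV$) ⊢ (p, yxxy, VVVVVVV$) ⊢ (q, xxy, VVVVVVVV$) ⊢ (s, xxy, VVVVVVVVV$)
No transition applies at (s, xxy, VVVVVVVVV$); input not fully consumed.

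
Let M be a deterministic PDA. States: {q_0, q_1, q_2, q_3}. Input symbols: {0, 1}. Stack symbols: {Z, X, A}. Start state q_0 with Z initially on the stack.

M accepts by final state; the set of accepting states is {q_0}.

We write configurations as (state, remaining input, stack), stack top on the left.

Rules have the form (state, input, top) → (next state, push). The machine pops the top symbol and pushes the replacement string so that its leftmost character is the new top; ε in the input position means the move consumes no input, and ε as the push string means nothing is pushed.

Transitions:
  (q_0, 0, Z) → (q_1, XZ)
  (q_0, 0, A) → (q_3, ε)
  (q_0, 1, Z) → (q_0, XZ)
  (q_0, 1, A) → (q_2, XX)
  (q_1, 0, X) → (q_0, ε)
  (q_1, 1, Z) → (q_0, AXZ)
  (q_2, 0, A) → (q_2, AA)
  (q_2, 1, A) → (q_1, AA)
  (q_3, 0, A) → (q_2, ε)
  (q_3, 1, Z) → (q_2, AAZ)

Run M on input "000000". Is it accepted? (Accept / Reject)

(q_0, 000000, Z)
  read 0, top Z: go to q_1, push XZ → (q_1, 00000, XZ)
  read 0, top X: go to q_0, push ε → (q_0, 0000, Z)
  read 0, top Z: go to q_1, push XZ → (q_1, 000, XZ)
  read 0, top X: go to q_0, push ε → (q_0, 00, Z)
  read 0, top Z: go to q_1, push XZ → (q_1, 0, XZ)
  read 0, top X: go to q_0, push ε → (q_0, ε, Z)
All input consumed; state q_0 ∈ F.

Accept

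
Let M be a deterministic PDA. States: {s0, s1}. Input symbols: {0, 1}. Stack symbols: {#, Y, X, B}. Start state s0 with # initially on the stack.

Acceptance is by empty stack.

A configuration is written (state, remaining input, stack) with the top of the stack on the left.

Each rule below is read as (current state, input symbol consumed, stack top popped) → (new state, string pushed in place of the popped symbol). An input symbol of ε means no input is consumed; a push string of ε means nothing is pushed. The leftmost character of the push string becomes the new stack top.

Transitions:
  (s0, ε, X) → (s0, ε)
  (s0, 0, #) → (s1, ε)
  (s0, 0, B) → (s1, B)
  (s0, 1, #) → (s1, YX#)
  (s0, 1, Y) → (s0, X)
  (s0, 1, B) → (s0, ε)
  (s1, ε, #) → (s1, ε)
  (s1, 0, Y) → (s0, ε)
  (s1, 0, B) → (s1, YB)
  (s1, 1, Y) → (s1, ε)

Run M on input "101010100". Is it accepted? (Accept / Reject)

(s0, 101010100, #) ⊢ (s1, 01010100, YX#) ⊢ (s0, 1010100, X#) ⊢ (s0, 1010100, #) ⊢ (s1, 010100, YX#) ⊢ (s0, 10100, X#) ⊢ (s0, 10100, #) ⊢ (s1, 0100, YX#) ⊢ (s0, 100, X#) ⊢ (s0, 100, #) ⊢ (s1, 00, YX#) ⊢ (s0, 0, X#) ⊢ (s0, 0, #) ⊢ (s1, ε, ε)
All input consumed and the stack is empty.

Accept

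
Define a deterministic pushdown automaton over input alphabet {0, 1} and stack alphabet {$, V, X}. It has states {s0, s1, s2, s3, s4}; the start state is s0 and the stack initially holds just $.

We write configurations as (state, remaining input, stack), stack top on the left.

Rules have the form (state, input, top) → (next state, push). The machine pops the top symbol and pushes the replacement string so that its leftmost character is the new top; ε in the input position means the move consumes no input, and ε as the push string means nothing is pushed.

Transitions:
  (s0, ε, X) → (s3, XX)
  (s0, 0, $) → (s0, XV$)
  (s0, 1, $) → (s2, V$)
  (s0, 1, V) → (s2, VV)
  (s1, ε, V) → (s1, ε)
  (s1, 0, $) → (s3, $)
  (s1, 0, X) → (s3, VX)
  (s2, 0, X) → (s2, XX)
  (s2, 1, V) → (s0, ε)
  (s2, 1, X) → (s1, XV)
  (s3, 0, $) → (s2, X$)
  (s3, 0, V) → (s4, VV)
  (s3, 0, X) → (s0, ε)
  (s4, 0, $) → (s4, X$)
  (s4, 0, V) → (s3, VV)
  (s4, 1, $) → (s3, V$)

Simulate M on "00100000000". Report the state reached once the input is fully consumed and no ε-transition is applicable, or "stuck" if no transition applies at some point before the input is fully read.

(s0, 00100000000, $)
  read 0, top $: go to s0, push XV$ → (s0, 0100000000, XV$)
  ε-move, top X: go to s3, push XX → (s3, 0100000000, XXV$)
  read 0, top X: go to s0, push ε → (s0, 100000000, XV$)
  ε-move, top X: go to s3, push XX → (s3, 100000000, XXV$)
No transition for (s3, 1, top X); M blocks with input 100000000 remaining.

stuck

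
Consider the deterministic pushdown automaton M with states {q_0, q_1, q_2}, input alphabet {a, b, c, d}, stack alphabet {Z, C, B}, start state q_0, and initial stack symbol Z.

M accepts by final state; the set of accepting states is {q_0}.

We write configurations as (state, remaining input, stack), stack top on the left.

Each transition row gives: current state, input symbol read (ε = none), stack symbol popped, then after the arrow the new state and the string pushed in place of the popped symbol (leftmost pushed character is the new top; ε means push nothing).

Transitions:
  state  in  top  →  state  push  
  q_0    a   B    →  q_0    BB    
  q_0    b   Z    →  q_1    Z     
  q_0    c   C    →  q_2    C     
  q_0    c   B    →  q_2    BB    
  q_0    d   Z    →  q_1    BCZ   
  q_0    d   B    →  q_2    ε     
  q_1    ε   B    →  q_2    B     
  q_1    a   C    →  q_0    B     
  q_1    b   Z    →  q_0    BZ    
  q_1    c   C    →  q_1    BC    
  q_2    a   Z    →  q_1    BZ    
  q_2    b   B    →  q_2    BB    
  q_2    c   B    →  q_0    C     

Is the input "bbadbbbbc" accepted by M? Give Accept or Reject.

(q_0, bbadbbbbc, Z)
  read b, top Z: go to q_1, push Z → (q_1, badbbbbc, Z)
  read b, top Z: go to q_0, push BZ → (q_0, adbbbbc, BZ)
  read a, top B: go to q_0, push BB → (q_0, dbbbbc, BBZ)
  read d, top B: go to q_2, push ε → (q_2, bbbbc, BZ)
  read b, top B: go to q_2, push BB → (q_2, bbbc, BBZ)
  read b, top B: go to q_2, push BB → (q_2, bbc, BBBZ)
  read b, top B: go to q_2, push BB → (q_2, bc, BBBBZ)
  read b, top B: go to q_2, push BB → (q_2, c, BBBBBZ)
  read c, top B: go to q_0, push C → (q_0, ε, CBBBBZ)
All input consumed; state q_0 ∈ F.

Accept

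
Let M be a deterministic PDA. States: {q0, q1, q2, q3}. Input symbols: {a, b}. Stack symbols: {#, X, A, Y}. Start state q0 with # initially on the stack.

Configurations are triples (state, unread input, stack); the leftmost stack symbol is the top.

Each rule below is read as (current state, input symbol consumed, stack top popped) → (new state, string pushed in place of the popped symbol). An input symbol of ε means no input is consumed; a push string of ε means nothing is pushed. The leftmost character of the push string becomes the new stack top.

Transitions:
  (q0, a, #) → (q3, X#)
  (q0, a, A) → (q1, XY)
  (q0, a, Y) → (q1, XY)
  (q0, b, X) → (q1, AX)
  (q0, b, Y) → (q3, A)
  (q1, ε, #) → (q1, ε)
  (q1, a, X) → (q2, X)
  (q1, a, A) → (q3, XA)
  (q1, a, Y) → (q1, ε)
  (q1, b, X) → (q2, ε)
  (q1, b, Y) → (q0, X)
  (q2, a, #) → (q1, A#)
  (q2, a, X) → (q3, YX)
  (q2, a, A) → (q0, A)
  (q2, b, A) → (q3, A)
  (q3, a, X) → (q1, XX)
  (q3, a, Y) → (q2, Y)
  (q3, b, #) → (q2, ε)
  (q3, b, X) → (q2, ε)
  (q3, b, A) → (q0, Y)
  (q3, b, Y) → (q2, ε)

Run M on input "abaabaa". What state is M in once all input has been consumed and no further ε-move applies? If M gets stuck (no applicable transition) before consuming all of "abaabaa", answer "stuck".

(q0, abaabaa, #) ⊢ (q3, baabaa, X#) ⊢ (q2, aabaa, #) ⊢ (q1, abaa, A#) ⊢ (q3, baa, XA#) ⊢ (q2, aa, A#) ⊢ (q0, a, A#) ⊢ (q1, ε, XY#)
All input consumed; M is in state q1.

q1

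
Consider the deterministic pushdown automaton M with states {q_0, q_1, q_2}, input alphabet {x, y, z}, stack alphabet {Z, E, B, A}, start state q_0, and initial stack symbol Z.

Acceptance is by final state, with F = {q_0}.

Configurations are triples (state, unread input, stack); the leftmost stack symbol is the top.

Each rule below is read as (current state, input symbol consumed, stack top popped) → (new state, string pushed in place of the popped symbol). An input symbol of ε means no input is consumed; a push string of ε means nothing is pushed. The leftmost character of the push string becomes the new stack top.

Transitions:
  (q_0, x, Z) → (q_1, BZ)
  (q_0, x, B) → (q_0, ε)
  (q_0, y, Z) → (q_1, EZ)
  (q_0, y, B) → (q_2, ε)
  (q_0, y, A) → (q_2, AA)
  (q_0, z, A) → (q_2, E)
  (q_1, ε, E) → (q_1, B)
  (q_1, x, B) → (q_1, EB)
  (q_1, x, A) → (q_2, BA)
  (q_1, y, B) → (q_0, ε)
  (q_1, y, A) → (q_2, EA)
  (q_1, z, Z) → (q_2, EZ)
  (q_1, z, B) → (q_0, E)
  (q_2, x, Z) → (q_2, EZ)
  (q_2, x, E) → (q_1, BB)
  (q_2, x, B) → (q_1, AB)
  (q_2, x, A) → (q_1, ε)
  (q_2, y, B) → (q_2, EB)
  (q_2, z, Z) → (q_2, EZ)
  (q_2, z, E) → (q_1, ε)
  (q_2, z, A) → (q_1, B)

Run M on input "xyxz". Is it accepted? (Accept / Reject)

Accept

(q_0, xyxz, Z)
  read x, top Z: go to q_1, push BZ → (q_1, yxz, BZ)
  read y, top B: go to q_0, push ε → (q_0, xz, Z)
  read x, top Z: go to q_1, push BZ → (q_1, z, BZ)
  read z, top B: go to q_0, push E → (q_0, ε, EZ)
All input consumed; state q_0 ∈ F.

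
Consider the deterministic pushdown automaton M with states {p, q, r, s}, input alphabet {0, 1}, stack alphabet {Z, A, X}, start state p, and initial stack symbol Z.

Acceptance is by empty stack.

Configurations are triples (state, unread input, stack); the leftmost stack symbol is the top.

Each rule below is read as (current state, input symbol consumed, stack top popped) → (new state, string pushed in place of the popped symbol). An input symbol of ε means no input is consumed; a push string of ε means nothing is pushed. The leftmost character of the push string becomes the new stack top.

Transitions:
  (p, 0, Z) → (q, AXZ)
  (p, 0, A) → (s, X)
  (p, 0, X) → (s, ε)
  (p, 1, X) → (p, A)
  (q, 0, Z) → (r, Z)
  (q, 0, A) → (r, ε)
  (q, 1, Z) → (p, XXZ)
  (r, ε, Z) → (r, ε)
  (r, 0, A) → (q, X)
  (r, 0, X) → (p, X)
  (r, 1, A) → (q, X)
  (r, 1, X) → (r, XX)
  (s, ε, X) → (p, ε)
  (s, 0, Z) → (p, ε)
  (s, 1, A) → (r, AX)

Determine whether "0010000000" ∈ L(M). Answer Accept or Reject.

(p, 0010000000, Z)
  read 0, top Z: go to q, push AXZ → (q, 010000000, AXZ)
  read 0, top A: go to r, push ε → (r, 10000000, XZ)
  read 1, top X: go to r, push XX → (r, 0000000, XXZ)
  read 0, top X: go to p, push X → (p, 000000, XXZ)
  read 0, top X: go to s, push ε → (s, 00000, XZ)
  ε-move, top X: go to p, push ε → (p, 00000, Z)
  read 0, top Z: go to q, push AXZ → (q, 0000, AXZ)
  read 0, top A: go to r, push ε → (r, 000, XZ)
  read 0, top X: go to p, push X → (p, 00, XZ)
  read 0, top X: go to s, push ε → (s, 0, Z)
  read 0, top Z: go to p, push ε → (p, ε, ε)
All input consumed and the stack is empty.

Accept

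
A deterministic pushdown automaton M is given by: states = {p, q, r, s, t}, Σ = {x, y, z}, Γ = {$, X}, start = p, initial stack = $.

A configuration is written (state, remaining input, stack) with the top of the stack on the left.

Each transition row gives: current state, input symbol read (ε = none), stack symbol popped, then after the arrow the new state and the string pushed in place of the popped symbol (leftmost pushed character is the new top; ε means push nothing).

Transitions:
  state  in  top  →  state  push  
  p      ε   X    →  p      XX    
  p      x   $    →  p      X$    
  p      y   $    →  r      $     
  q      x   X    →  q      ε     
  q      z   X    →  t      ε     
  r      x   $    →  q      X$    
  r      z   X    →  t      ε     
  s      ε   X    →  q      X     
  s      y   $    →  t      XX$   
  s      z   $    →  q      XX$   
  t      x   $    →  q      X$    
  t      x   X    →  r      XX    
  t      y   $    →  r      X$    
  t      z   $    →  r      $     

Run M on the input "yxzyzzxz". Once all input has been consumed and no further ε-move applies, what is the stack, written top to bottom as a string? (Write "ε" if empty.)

$

(p, yxzyzzxz, $)
  read y, top $: go to r, push $ → (r, xzyzzxz, $)
  read x, top $: go to q, push X$ → (q, zyzzxz, X$)
  read z, top X: go to t, push ε → (t, yzzxz, $)
  read y, top $: go to r, push X$ → (r, zzxz, X$)
  read z, top X: go to t, push ε → (t, zxz, $)
  read z, top $: go to r, push $ → (r, xz, $)
  read x, top $: go to q, push X$ → (q, z, X$)
  read z, top X: go to t, push ε → (t, ε, $)
All input consumed in state t with stack $.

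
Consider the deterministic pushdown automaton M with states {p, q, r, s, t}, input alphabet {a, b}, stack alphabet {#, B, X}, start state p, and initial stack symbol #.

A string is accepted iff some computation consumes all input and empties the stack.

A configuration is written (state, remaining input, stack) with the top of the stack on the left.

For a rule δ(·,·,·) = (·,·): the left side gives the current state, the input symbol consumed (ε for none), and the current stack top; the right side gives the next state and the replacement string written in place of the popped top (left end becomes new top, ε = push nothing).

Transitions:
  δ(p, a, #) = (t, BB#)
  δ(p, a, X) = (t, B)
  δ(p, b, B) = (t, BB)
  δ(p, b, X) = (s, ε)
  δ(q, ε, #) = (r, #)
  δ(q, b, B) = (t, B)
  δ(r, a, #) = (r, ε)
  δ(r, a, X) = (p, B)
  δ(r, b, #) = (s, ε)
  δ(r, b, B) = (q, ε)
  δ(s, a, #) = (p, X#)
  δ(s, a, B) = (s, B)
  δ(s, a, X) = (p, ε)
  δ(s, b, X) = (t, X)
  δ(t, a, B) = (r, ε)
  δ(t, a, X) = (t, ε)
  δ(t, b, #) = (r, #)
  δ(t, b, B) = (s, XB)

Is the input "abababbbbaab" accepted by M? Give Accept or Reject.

Accept

(p, abababbbbaab, #)
  read a, top #: go to t, push BB# → (t, bababbbbaab, BB#)
  read b, top B: go to s, push XB → (s, ababbbbaab, XBB#)
  read a, top X: go to p, push ε → (p, babbbbaab, BB#)
  read b, top B: go to t, push BB → (t, abbbbaab, BBB#)
  read a, top B: go to r, push ε → (r, bbbbaab, BB#)
  read b, top B: go to q, push ε → (q, bbbaab, B#)
  read b, top B: go to t, push B → (t, bbaab, B#)
  read b, top B: go to s, push XB → (s, baab, XB#)
  read b, top X: go to t, push X → (t, aab, XB#)
  read a, top X: go to t, push ε → (t, ab, B#)
  read a, top B: go to r, push ε → (r, b, #)
  read b, top #: go to s, push ε → (s, ε, ε)
All input consumed and the stack is empty.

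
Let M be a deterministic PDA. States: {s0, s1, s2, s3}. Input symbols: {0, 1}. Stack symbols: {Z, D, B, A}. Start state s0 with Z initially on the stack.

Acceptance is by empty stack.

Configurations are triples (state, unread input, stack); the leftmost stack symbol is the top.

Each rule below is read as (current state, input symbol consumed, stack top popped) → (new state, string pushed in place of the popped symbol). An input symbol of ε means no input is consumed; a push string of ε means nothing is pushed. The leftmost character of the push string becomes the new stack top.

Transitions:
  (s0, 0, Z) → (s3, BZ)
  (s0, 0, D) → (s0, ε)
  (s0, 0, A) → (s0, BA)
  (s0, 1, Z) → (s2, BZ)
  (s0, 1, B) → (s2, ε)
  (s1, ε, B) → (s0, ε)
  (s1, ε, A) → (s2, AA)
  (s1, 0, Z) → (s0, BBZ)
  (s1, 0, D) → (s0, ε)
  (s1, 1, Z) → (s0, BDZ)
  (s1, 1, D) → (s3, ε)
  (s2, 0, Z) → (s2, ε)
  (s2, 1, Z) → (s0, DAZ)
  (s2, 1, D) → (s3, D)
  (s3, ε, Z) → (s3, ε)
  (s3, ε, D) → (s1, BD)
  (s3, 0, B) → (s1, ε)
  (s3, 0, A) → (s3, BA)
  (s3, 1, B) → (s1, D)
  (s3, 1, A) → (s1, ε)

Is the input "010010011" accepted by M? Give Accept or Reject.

(s0, 010010011, Z) ⊢ (s3, 10010011, BZ) ⊢ (s1, 0010011, DZ) ⊢ (s0, 010011, Z) ⊢ (s3, 10011, BZ) ⊢ (s1, 0011, DZ) ⊢ (s0, 011, Z) ⊢ (s3, 11, BZ) ⊢ (s1, 1, DZ) ⊢ (s3, ε, Z) ⊢ (s3, ε, ε)
All input consumed and the stack is empty.

Accept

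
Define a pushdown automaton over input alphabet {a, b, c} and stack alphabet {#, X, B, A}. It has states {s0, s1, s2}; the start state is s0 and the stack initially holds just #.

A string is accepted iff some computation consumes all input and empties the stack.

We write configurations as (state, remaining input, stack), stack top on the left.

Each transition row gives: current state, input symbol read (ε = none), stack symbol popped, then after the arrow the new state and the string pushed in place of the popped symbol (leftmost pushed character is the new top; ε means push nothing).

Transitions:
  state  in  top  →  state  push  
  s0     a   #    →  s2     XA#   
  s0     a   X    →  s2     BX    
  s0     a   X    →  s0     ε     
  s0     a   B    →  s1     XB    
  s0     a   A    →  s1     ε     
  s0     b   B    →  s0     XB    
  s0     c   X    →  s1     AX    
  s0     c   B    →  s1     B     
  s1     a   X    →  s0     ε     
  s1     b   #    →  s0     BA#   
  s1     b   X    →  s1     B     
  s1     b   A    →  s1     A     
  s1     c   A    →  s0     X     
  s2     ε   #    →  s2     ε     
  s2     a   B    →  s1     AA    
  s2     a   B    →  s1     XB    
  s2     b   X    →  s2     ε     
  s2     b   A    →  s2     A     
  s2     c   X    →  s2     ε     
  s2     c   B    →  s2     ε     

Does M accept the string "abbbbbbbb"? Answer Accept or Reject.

No computation consumes all input and empties the stack.

Reject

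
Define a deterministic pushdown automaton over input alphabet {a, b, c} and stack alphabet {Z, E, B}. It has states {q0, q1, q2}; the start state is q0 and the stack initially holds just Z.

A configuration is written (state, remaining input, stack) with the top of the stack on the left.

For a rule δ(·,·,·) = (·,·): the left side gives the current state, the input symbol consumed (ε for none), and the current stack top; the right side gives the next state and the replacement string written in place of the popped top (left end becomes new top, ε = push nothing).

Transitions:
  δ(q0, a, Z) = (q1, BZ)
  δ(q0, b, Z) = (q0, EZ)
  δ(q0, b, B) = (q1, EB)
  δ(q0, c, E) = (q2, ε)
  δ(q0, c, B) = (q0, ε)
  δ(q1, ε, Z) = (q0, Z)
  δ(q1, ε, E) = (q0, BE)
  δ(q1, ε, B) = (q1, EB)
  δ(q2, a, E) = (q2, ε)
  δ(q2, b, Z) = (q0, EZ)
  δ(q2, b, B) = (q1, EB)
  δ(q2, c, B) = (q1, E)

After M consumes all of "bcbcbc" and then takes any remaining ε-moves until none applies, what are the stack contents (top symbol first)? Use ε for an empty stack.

Z

(q0, bcbcbc, Z)
  read b, top Z: go to q0, push EZ → (q0, cbcbc, EZ)
  read c, top E: go to q2, push ε → (q2, bcbc, Z)
  read b, top Z: go to q0, push EZ → (q0, cbc, EZ)
  read c, top E: go to q2, push ε → (q2, bc, Z)
  read b, top Z: go to q0, push EZ → (q0, c, EZ)
  read c, top E: go to q2, push ε → (q2, ε, Z)
All input consumed in state q2 with stack Z.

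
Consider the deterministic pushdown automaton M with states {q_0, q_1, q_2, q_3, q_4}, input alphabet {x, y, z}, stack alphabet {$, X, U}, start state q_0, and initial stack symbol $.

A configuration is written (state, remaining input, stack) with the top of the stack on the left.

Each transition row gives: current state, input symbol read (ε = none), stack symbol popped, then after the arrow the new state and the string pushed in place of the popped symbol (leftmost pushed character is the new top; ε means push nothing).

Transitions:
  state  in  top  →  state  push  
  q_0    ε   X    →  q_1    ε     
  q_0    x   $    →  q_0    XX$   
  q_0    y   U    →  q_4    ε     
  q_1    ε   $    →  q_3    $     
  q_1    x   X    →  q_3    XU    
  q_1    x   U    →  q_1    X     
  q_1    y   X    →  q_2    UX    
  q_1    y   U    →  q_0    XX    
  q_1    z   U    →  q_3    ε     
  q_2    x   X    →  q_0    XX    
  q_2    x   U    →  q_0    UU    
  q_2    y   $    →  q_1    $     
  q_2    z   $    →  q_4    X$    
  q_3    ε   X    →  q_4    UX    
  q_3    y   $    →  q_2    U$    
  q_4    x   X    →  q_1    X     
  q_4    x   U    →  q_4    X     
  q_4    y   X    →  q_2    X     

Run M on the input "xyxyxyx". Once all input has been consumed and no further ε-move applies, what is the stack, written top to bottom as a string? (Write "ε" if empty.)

(q_0, xyxyxyx, $) ⊢ (q_0, yxyxyx, XX$) ⊢ (q_1, yxyxyx, X$) ⊢ (q_2, xyxyx, UX$) ⊢ (q_0, yxyx, UUX$) ⊢ (q_4, xyx, UX$) ⊢ (q_4, yx, XX$) ⊢ (q_2, x, XX$) ⊢ (q_0, ε, XXX$) ⊢ (q_1, ε, XX$)
All input consumed in state q_1 with stack XX$.

XX$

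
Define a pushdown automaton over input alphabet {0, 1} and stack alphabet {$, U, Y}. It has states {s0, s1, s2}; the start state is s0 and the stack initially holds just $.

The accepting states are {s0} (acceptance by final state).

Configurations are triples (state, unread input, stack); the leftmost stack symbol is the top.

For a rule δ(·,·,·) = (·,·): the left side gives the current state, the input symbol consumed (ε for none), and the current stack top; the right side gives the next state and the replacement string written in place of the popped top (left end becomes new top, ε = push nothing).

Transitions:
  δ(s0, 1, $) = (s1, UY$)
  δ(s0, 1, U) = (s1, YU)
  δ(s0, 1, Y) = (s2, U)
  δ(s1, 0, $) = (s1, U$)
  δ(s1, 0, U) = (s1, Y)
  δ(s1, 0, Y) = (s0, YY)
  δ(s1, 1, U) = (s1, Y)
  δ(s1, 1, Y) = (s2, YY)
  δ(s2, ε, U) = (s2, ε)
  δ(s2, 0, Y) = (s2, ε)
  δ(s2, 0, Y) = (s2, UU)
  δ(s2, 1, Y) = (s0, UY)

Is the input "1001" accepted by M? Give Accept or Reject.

Reject

No computation consumes all input and reaches a final state.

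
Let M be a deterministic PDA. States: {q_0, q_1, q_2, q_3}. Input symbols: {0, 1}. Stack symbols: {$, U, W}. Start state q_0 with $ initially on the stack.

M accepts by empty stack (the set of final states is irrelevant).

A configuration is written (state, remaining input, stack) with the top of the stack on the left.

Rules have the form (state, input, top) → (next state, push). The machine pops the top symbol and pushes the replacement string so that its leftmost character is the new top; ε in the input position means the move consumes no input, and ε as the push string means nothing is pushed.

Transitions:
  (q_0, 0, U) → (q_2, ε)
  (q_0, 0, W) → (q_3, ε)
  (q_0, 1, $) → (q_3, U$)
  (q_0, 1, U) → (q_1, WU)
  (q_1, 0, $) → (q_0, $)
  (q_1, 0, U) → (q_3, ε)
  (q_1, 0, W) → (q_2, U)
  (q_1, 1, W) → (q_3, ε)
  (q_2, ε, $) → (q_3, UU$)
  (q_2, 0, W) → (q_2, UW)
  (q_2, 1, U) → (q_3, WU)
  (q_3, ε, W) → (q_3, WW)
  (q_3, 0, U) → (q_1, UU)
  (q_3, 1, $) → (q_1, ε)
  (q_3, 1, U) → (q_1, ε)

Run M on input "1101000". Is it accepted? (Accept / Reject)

Reject

(q_0, 1101000, $)
  read 1, top $: go to q_3, push U$ → (q_3, 101000, U$)
  read 1, top U: go to q_1, push ε → (q_1, 01000, $)
  read 0, top $: go to q_0, push $ → (q_0, 1000, $)
  read 1, top $: go to q_3, push U$ → (q_3, 000, U$)
  read 0, top U: go to q_1, push UU → (q_1, 00, UU$)
  read 0, top U: go to q_3, push ε → (q_3, 0, U$)
  read 0, top U: go to q_1, push UU → (q_1, ε, UU$)
All input consumed; stack is UU$, not empty, and no further ε-move applies.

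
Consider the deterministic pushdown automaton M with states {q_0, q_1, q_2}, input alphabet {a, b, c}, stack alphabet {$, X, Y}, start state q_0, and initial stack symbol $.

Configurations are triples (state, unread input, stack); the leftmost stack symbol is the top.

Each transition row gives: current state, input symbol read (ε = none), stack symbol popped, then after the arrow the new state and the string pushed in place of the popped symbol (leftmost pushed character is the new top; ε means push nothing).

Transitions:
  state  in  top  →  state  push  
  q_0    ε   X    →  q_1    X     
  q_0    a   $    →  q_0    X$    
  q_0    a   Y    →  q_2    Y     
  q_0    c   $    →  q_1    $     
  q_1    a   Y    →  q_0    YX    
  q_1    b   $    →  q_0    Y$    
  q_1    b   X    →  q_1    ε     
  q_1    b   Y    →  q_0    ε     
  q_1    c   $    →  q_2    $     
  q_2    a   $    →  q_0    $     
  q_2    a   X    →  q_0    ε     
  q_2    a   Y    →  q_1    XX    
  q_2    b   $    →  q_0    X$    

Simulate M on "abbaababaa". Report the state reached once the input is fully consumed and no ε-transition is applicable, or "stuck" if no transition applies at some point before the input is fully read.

(q_0, abbaababaa, $) ⊢ (q_0, bbaababaa, X$) ⊢ (q_1, bbaababaa, X$) ⊢ (q_1, baababaa, $) ⊢ (q_0, aababaa, Y$) ⊢ (q_2, ababaa, Y$) ⊢ (q_1, babaa, XX$) ⊢ (q_1, abaa, X$)
No transition for (q_1, a, top X); M blocks with input abaa remaining.

stuck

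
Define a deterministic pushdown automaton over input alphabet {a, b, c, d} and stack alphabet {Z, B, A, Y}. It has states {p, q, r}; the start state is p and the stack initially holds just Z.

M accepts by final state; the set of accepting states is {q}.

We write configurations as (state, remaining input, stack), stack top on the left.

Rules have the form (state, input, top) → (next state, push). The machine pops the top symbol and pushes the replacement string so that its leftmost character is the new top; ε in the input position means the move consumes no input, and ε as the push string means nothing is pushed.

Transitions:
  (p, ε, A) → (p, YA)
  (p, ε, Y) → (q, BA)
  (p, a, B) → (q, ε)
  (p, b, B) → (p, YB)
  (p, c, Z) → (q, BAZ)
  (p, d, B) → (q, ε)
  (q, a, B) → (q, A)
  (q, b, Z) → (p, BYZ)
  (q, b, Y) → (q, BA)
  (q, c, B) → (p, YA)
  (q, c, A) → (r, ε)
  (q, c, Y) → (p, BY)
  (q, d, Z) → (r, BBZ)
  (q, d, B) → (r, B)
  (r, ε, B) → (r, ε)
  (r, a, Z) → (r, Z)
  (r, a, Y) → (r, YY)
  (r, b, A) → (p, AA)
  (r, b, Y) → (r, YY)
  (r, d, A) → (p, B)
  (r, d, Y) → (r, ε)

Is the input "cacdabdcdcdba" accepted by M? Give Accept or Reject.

Accept

(p, cacdabdcdcdba, Z)
  read c, top Z: go to q, push BAZ → (q, acdabdcdcdba, BAZ)
  read a, top B: go to q, push A → (q, cdabdcdcdba, AAZ)
  read c, top A: go to r, push ε → (r, dabdcdcdba, AZ)
  read d, top A: go to p, push B → (p, abdcdcdba, BZ)
  read a, top B: go to q, push ε → (q, bdcdcdba, Z)
  read b, top Z: go to p, push BYZ → (p, dcdcdba, BYZ)
  read d, top B: go to q, push ε → (q, cdcdba, YZ)
  read c, top Y: go to p, push BY → (p, dcdba, BYZ)
  read d, top B: go to q, push ε → (q, cdba, YZ)
  read c, top Y: go to p, push BY → (p, dba, BYZ)
  read d, top B: go to q, push ε → (q, ba, YZ)
  read b, top Y: go to q, push BA → (q, a, BAZ)
  read a, top B: go to q, push A → (q, ε, AAZ)
All input consumed; state q ∈ F.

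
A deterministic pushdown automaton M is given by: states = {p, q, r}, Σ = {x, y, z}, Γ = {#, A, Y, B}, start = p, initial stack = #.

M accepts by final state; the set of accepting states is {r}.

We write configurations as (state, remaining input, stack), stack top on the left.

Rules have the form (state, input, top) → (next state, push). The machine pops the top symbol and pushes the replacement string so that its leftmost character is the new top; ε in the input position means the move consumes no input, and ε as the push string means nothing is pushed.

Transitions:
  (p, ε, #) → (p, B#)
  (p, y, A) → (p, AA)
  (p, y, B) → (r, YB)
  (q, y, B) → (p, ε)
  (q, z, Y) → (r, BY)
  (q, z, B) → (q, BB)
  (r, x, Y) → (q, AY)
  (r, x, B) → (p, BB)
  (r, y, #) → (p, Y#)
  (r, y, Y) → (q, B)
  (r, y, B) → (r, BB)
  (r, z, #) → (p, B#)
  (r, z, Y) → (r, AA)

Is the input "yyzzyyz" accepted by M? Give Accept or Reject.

Accept

(p, yyzzyyz, #)
  ε-move, top #: go to p, push B# → (p, yyzzyyz, B#)
  read y, top B: go to r, push YB → (r, yzzyyz, YB#)
  read y, top Y: go to q, push B → (q, zzyyz, BB#)
  read z, top B: go to q, push BB → (q, zyyz, BBB#)
  read z, top B: go to q, push BB → (q, yyz, BBBB#)
  read y, top B: go to p, push ε → (p, yz, BBB#)
  read y, top B: go to r, push YB → (r, z, YBBB#)
  read z, top Y: go to r, push AA → (r, ε, AABBB#)
All input consumed; state r ∈ F.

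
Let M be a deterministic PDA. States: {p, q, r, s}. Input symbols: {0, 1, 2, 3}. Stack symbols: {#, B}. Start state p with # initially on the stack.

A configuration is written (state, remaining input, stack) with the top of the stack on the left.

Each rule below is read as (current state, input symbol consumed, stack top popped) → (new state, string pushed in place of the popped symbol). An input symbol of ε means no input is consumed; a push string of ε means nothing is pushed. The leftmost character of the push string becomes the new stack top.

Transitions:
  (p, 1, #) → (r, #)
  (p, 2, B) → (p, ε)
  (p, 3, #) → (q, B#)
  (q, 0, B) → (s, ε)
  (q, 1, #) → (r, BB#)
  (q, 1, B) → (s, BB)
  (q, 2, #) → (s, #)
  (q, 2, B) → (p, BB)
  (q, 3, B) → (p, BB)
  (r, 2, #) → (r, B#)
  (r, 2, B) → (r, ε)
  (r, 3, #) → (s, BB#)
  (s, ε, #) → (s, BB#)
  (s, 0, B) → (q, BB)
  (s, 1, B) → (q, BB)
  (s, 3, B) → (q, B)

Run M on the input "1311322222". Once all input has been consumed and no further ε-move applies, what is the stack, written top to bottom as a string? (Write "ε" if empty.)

B#

(p, 1311322222, #) ⊢ (r, 311322222, #) ⊢ (s, 11322222, BB#) ⊢ (q, 1322222, BBB#) ⊢ (s, 322222, BBBB#) ⊢ (q, 22222, BBBB#) ⊢ (p, 2222, BBBBB#) ⊢ (p, 222, BBBB#) ⊢ (p, 22, BBB#) ⊢ (p, 2, BB#) ⊢ (p, ε, B#)
All input consumed in state p with stack B#.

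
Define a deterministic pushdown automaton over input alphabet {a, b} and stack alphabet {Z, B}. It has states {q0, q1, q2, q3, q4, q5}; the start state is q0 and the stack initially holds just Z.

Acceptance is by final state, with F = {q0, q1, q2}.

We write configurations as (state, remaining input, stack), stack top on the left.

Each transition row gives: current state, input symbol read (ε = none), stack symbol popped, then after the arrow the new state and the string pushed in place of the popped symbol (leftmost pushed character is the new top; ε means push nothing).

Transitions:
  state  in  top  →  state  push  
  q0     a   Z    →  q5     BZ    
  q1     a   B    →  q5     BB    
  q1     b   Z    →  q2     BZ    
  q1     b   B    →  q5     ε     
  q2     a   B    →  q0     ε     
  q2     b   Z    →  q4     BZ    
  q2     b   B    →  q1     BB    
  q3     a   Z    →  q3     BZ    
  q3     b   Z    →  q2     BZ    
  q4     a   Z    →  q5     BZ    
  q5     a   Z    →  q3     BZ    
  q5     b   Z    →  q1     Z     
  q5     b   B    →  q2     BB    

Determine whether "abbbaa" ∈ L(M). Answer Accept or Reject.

Reject

(q0, abbbaa, Z)
  read a, top Z: go to q5, push BZ → (q5, bbbaa, BZ)
  read b, top B: go to q2, push BB → (q2, bbaa, BBZ)
  read b, top B: go to q1, push BB → (q1, baa, BBBZ)
  read b, top B: go to q5, push ε → (q5, aa, BBZ)
No transition applies at (q5, aa, BBZ); input not fully consumed.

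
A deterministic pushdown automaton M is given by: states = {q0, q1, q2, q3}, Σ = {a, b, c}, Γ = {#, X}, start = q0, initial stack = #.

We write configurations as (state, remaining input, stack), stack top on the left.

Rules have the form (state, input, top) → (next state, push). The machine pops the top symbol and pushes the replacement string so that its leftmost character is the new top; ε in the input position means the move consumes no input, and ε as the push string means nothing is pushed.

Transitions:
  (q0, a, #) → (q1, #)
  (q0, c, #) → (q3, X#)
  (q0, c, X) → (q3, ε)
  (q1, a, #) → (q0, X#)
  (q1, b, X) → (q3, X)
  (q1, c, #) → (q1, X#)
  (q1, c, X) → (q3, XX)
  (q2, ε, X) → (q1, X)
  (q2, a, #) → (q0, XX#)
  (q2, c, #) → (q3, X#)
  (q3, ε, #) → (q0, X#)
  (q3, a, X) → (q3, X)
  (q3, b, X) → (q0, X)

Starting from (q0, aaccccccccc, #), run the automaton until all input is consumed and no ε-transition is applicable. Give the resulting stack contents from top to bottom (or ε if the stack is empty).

X#

(q0, aaccccccccc, #)
  read a, top #: go to q1, push # → (q1, accccccccc, #)
  read a, top #: go to q0, push X# → (q0, ccccccccc, X#)
  read c, top X: go to q3, push ε → (q3, cccccccc, #)
  ε-move, top #: go to q0, push X# → (q0, cccccccc, X#)
  read c, top X: go to q3, push ε → (q3, ccccccc, #)
  ε-move, top #: go to q0, push X# → (q0, ccccccc, X#)
  read c, top X: go to q3, push ε → (q3, cccccc, #)
  ε-move, top #: go to q0, push X# → (q0, cccccc, X#)
  read c, top X: go to q3, push ε → (q3, ccccc, #)
  ε-move, top #: go to q0, push X# → (q0, ccccc, X#)
  read c, top X: go to q3, push ε → (q3, cccc, #)
  ε-move, top #: go to q0, push X# → (q0, cccc, X#)
  read c, top X: go to q3, push ε → (q3, ccc, #)
  ε-move, top #: go to q0, push X# → (q0, ccc, X#)
  read c, top X: go to q3, push ε → (q3, cc, #)
  ε-move, top #: go to q0, push X# → (q0, cc, X#)
  read c, top X: go to q3, push ε → (q3, c, #)
  ε-move, top #: go to q0, push X# → (q0, c, X#)
  read c, top X: go to q3, push ε → (q3, ε, #)
  ε-move, top #: go to q0, push X# → (q0, ε, X#)
All input consumed in state q0 with stack X#.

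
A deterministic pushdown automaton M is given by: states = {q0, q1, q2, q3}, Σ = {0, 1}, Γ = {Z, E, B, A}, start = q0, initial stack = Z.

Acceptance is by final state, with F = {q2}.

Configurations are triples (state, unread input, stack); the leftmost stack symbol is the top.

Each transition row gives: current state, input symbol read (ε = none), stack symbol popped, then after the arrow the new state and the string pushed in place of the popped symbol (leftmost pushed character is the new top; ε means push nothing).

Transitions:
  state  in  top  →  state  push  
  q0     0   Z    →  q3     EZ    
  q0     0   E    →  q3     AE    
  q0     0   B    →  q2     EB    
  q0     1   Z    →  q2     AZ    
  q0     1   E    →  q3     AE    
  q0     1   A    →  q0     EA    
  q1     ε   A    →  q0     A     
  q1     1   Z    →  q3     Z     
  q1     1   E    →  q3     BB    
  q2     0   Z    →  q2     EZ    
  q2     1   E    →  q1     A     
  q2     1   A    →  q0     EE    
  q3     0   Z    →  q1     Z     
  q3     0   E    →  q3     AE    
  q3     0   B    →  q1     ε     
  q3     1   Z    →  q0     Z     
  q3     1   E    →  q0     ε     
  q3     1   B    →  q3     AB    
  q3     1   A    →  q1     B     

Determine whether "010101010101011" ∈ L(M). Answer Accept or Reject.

Accept

(q0, 010101010101011, Z) ⊢ (q3, 10101010101011, EZ) ⊢ (q0, 0101010101011, Z) ⊢ (q3, 101010101011, EZ) ⊢ (q0, 01010101011, Z) ⊢ (q3, 1010101011, EZ) ⊢ (q0, 010101011, Z) ⊢ (q3, 10101011, EZ) ⊢ (q0, 0101011, Z) ⊢ (q3, 101011, EZ) ⊢ (q0, 01011, Z) ⊢ (q3, 1011, EZ) ⊢ (q0, 011, Z) ⊢ (q3, 11, EZ) ⊢ (q0, 1, Z) ⊢ (q2, ε, AZ)
All input consumed; state q2 ∈ F.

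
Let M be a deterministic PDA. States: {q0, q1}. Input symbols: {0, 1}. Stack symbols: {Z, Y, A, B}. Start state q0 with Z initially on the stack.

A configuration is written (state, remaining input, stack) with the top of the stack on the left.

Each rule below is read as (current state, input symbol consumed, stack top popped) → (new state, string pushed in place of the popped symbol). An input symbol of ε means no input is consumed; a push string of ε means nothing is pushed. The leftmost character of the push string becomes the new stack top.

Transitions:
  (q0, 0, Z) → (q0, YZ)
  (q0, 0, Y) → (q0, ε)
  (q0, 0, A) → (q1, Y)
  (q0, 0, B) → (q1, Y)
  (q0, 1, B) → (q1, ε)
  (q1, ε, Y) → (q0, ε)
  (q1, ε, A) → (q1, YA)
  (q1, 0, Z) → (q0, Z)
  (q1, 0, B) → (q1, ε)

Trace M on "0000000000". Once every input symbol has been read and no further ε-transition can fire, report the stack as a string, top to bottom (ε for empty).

Z

(q0, 0000000000, Z)
  read 0, top Z: go to q0, push YZ → (q0, 000000000, YZ)
  read 0, top Y: go to q0, push ε → (q0, 00000000, Z)
  read 0, top Z: go to q0, push YZ → (q0, 0000000, YZ)
  read 0, top Y: go to q0, push ε → (q0, 000000, Z)
  read 0, top Z: go to q0, push YZ → (q0, 00000, YZ)
  read 0, top Y: go to q0, push ε → (q0, 0000, Z)
  read 0, top Z: go to q0, push YZ → (q0, 000, YZ)
  read 0, top Y: go to q0, push ε → (q0, 00, Z)
  read 0, top Z: go to q0, push YZ → (q0, 0, YZ)
  read 0, top Y: go to q0, push ε → (q0, ε, Z)
All input consumed in state q0 with stack Z.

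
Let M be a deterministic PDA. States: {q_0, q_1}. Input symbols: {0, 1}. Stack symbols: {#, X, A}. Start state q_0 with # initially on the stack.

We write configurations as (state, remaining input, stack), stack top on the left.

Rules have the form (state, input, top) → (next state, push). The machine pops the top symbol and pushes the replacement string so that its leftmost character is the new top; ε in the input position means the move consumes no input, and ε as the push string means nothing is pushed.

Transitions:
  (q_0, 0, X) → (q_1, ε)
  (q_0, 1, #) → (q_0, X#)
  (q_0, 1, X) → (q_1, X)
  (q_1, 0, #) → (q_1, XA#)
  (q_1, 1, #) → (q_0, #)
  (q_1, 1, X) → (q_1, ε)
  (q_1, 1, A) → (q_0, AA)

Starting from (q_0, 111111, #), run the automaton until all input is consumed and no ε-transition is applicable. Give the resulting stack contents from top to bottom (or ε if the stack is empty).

X#

(q_0, 111111, #)
  read 1, top #: go to q_0, push X# → (q_0, 11111, X#)
  read 1, top X: go to q_1, push X → (q_1, 1111, X#)
  read 1, top X: go to q_1, push ε → (q_1, 111, #)
  read 1, top #: go to q_0, push # → (q_0, 11, #)
  read 1, top #: go to q_0, push X# → (q_0, 1, X#)
  read 1, top X: go to q_1, push X → (q_1, ε, X#)
All input consumed in state q_1 with stack X#.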